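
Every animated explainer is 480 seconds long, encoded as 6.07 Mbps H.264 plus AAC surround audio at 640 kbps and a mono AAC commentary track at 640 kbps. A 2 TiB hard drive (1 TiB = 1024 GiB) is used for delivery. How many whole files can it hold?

4986

Audio total: 640 + 640 = 1280 kbps = 1.280 Mbps.
Total bitrate: 7.350 Mbps.
Per item: 7.350 Mbps × 480 s = 3,528 Mb = 441.0 MB.
Capacity: 2 TiB = 17,592,186 Mb; 4986.45 items → 4986 complete.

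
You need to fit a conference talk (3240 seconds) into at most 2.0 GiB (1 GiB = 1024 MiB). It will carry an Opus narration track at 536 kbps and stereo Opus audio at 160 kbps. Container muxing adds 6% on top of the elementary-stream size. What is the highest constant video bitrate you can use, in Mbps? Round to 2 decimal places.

Budget: 2.0 GiB = 17179.9 Mb.
Stream payload after overhead: 17179.9 / 1.06 = 16207.4 Mb.
Total bitrate budget: 16207.4 Mb / 3240 s = 5.002 Mbps.
Audio total: 536 + 160 = 696 kbps = 0.696 Mbps.
Video: 5.002 − 0.696 = 4.306 Mbps.

4.31 Mbps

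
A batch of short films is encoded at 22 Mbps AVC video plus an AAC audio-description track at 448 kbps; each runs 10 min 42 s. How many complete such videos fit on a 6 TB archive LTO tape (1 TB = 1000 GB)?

3330

10 min 42 s = 642 s
Audio: 448 kbps = 0.448 Mbps.
Total bitrate: 22.448 Mbps.
Per item: 22.448 Mbps × 642 s = 14,412 Mb = 1,801 MB.
Capacity: 6 TB = 48,000,000 Mb; 3330.65 items → 3330 complete.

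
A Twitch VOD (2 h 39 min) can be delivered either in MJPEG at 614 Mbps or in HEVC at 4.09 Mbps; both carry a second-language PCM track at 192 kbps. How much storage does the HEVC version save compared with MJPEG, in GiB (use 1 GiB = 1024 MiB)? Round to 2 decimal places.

677.37 GiB

2 h 39 min = 159 min = 9540 s
Audio: 192 kbps = 0.192 Mbps.
MJPEG: 614.192 Mbps × 9540 s = 5859391.7 Mb = 682.123 GiB.
HEVC: 4.282 Mbps × 9540 s = 40850.3 Mb = 4.756 GiB.
Saving: 682.123 − 4.756 = 677.367 GiB.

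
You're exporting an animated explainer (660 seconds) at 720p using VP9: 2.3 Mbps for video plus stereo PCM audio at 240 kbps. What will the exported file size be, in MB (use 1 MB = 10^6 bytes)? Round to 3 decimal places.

Audio: 240 kbps = 0.240 Mbps.
Total bitrate: 2.3 + 0.240 = 2.540 Mbps.
Stream data: 2.540 Mbps × 660 s = 1676.4 Mb.
1,676 Mb ÷ 8 = 209.6 MB → 209.6 MB.

209.550 MB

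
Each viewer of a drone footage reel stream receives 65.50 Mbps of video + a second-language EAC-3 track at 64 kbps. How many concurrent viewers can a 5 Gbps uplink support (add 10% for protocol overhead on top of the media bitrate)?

Audio: 64 kbps = 0.064 Mbps.
Per-viewer media rate: 65.564 Mbps.
On the wire with 10% overhead: 72.120 Mbps.
5 Gbps = 5,000 Mbps; 5,000 / 72.120 = 69.33 → 69 viewers.

69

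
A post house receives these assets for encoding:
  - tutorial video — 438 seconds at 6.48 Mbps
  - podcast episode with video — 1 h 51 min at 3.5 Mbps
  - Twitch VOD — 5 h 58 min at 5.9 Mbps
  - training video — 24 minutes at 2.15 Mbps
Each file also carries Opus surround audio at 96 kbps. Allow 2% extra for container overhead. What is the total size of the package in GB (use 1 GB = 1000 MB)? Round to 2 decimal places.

20.25 GB

Audio: 96 kbps = 0.096 Mbps.
tutorial video: 6.576 Mbps × 438 s × 1.02 = 2937.9 Mb
podcast episode with video: 3.596 Mbps × 6660 s × 1.02 = 24428.3 Mb
Twitch VOD: 5.996 Mbps × 21480 s × 1.02 = 131370.0 Mb
training video: 2.246 Mbps × 1440 s × 1.02 = 3298.9 Mb
Total: 162035.1 Mb = 20254.4 MB.
= 20.25 GB.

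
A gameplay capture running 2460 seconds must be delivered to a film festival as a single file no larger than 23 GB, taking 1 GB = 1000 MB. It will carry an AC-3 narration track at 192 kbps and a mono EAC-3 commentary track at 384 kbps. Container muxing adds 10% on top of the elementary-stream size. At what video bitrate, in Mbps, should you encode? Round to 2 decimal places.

67.42 Mbps

Budget: 23 GB = 184000.0 Mb.
Stream payload after overhead: 184000.0 / 1.10 = 167272.7 Mb.
Total bitrate budget: 167272.7 Mb / 2460 s = 67.997 Mbps.
Audio total: 192 + 384 = 576 kbps = 0.576 Mbps.
Video: 67.997 − 0.576 = 67.421 Mbps.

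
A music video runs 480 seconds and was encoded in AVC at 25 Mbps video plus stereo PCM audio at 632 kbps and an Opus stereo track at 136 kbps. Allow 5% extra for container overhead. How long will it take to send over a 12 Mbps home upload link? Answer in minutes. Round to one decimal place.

18.0 minutes

Audio total: 632 + 136 = 768 kbps = 0.768 Mbps.
Total bitrate: 25.768 Mbps.
File: 25.768 Mbps × 480 s = 12368.6 Mb.
With 5% container overhead: ×1.05. → 12987.1 Mb.
At 12 Mbps: 12987.1 / 12 = 1082.3 s ≈ 18 minutes.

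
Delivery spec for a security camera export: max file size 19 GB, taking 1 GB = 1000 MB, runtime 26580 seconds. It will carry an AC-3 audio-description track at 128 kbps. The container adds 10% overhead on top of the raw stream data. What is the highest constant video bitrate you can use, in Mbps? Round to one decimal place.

Budget: 19 GB = 152000.0 Mb.
Stream payload after overhead: 152000.0 / 1.10 = 138181.8 Mb.
Total bitrate budget: 138181.8 Mb / 26580 s = 5.199 Mbps.
Audio: 128 kbps = 0.128 Mbps.
Video: 5.199 − 0.128 = 5.071 Mbps.

5.1 Mbps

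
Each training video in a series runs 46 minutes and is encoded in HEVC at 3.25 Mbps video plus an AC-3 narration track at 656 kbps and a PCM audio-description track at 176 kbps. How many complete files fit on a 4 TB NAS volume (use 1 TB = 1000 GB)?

2840

46 min = 2760 s
Audio total: 656 + 176 = 832 kbps = 0.832 Mbps.
Total bitrate: 4.082 Mbps.
Per item: 4.082 Mbps × 2760 s = 11,266 Mb = 1,408 MB.
Capacity: 4 TB = 32,000,000 Mb; 2840.32 items → 2840 complete.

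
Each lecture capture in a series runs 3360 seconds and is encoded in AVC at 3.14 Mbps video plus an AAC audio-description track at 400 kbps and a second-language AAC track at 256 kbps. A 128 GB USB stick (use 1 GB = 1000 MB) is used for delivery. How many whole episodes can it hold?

80

Audio total: 400 + 256 = 656 kbps = 0.656 Mbps.
Total bitrate: 3.796 Mbps.
Per item: 3.796 Mbps × 3360 s = 12,755 Mb = 1,594 MB.
Capacity: 128 GB = 1,024,000 Mb; 80.29 items → 80 complete.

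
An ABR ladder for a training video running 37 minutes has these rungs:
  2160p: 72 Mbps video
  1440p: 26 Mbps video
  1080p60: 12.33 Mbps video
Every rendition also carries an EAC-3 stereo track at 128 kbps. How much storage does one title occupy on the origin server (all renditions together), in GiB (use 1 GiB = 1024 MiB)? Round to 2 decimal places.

37 min = 2220 s
Audio: 128 kbps = 0.128 Mbps.
Sum of rendition bitrates: (72+0.128) + (26+0.128) + (12.33+0.128) = 110.714 Mbps.
× 2220 s = 245,785 Mb = 30,723 MB = 28.61 GiB.

28.61 GiB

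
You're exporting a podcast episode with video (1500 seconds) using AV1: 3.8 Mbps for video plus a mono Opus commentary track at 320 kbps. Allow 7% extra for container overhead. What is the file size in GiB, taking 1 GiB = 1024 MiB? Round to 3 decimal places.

Audio: 320 kbps = 0.320 Mbps.
Total bitrate: 3.8 + 0.320 = 4.120 Mbps.
Stream data: 4.120 Mbps × 1500 s = 6180.0 Mb.
With 7% container overhead: ×1.07.
6,613 Mb = 826,575,000 bytes ÷ 1,073,741,824 = 0.7698 GiB.

0.770 GiB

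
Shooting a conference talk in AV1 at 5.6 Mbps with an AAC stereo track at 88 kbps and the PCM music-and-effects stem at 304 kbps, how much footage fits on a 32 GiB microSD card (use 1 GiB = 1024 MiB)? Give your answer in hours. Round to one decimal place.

Audio total: 88 + 304 = 392 kbps = 0.392 Mbps.
Total bitrate: 5.6 + 0.392 = 5.992 Mbps.
Capacity: 32 GiB = 274,878 Mb.
Recording time: 274,878 / 5.992 = 45,874 s ≈ 12.7 hours.

12.7 hours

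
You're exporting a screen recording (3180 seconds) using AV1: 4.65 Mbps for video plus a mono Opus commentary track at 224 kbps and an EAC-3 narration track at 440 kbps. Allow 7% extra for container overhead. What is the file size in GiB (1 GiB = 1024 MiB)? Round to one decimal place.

Audio total: 224 + 440 = 664 kbps = 0.664 Mbps.
Total bitrate: 4.65 + 0.664 = 5.314 Mbps.
Stream data: 5.314 Mbps × 3180 s = 16898.5 Mb.
With 7% container overhead: ×1.07.
18,081 Mb = 2,260,177,050 bytes ÷ 1,073,741,824 = 2.105 GiB.

2.1 GiB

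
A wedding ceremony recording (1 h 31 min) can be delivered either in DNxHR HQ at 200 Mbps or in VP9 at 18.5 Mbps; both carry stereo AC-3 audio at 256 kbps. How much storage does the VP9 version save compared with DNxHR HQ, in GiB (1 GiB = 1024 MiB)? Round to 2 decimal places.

115.37 GiB

1 h 31 min = 91 min = 5460 s
Audio: 256 kbps = 0.256 Mbps.
DNxHR HQ: 200.256 Mbps × 5460 s = 1093397.8 Mb = 127.288 GiB.
VP9: 18.756 Mbps × 5460 s = 102407.8 Mb = 11.922 GiB.
Saving: 127.288 − 11.922 = 115.366 GiB.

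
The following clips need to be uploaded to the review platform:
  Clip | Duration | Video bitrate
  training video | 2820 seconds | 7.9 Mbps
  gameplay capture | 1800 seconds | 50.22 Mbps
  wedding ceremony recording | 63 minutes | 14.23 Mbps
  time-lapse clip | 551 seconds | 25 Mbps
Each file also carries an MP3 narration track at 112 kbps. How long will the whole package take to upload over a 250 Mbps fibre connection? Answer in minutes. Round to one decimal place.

12.1 minutes

Audio: 112 kbps = 0.112 Mbps.
training video: 8.012 Mbps × 2820 s = 22593.8 Mb
gameplay capture: 50.332 Mbps × 1800 s = 90597.6 Mb
wedding ceremony recording: 14.342 Mbps × 3780 s = 54212.8 Mb
time-lapse clip: 25.112 Mbps × 551 s = 13836.7 Mb
Total: 181240.9 Mb = 22655.1 MB.
At 250 Mbps: 181240.9 / 250 = 725 s ≈ 12.1 minutes.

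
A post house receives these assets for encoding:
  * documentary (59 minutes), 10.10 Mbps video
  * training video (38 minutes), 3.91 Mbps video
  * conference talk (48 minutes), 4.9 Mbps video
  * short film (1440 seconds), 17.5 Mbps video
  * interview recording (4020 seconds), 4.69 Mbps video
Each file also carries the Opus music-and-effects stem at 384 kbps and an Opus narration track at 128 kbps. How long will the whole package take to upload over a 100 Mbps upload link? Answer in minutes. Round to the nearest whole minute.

Audio total: 384 + 128 = 512 kbps = 0.512 Mbps.
documentary: 10.612 Mbps × 3540 s = 37566.5 Mb
training video: 4.422 Mbps × 2280 s = 10082.2 Mb
conference talk: 5.412 Mbps × 2880 s = 15586.6 Mb
short film: 18.012 Mbps × 1440 s = 25937.3 Mb
interview recording: 5.202 Mbps × 4020 s = 20912.0 Mb
Total: 110084.5 Mb = 13760.6 MB.
At 100 Mbps: 110084.5 / 100 = 1101 s ≈ 18.3 minutes.

18 minutes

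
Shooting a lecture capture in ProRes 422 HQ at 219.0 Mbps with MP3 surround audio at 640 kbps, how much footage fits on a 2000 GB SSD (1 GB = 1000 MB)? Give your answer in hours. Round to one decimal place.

20.2 hours

Audio: 640 kbps = 0.640 Mbps.
Total bitrate: 219.0 + 0.640 = 219.640 Mbps.
Capacity: 2000 GB = 16,000,000 Mb.
Recording time: 16,000,000 / 219.640 = 72,846 s ≈ 20.2 hours.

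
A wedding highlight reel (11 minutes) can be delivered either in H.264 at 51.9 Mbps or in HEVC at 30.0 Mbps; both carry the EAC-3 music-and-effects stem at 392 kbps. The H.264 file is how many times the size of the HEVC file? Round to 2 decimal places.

1.72

11 min = 660 s
Audio: 392 kbps = 0.392 Mbps.
H.264: 52.292 Mbps × 660 s = 34512.7 Mb = 4.314 GB.
HEVC: 30.392 Mbps × 660 s = 20058.7 Mb = 2.507 GB.
Ratio: 4.314 / 2.507 = 1.721.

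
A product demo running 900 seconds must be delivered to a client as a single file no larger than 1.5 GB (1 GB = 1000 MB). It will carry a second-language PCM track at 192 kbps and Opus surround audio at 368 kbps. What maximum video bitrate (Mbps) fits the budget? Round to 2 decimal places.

Budget: 1.5 GB = 12000.0 Mb.
Total bitrate budget: 12000.0 Mb / 900 s = 13.333 Mbps.
Audio total: 192 + 368 = 560 kbps = 0.560 Mbps.
Video: 13.333 − 0.560 = 12.773 Mbps.

12.77 Mbps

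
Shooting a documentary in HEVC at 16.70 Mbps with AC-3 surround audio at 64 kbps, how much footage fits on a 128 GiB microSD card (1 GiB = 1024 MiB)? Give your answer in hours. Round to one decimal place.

Audio: 64 kbps = 0.064 Mbps.
Total bitrate: 16.70 + 0.064 = 16.764 Mbps.
Capacity: 128 GiB = 1,099,512 Mb.
Recording time: 1,099,512 / 16.764 = 65,588 s ≈ 18.2 hours.

18.2 hours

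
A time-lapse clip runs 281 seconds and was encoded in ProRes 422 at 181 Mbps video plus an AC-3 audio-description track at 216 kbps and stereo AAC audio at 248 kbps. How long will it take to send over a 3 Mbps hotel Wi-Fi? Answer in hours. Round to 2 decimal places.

Audio total: 216 + 248 = 464 kbps = 0.464 Mbps.
Total bitrate: 181.464 Mbps.
File: 181.464 Mbps × 281 s = 50991.4 Mb.
At 3 Mbps: 50991.4 / 3 = 16997.1 s ≈ 4.72 hours.

4.72 hours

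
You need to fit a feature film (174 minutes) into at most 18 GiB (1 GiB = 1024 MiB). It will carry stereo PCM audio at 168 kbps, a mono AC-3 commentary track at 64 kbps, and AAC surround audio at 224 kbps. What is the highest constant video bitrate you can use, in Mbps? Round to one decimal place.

14.4 Mbps

Budget: 18 GiB = 154618.8 Mb.
174 min = 10440 s
Total bitrate budget: 154618.8 Mb / 10440 s = 14.810 Mbps.
Audio total: 168 + 64 + 224 = 456 kbps = 0.456 Mbps.
Video: 14.810 − 0.456 = 14.354 Mbps.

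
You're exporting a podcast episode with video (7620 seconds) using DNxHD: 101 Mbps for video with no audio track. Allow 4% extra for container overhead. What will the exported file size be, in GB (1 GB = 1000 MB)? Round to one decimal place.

100.1 GB

Total bitrate: 101 Mbps.
Stream data: 101.000 Mbps × 7620 s = 769620.0 Mb.
With 4% container overhead: ×1.04.
800,405 Mb ÷ 8 = 100,051 MB → 100.1 GB.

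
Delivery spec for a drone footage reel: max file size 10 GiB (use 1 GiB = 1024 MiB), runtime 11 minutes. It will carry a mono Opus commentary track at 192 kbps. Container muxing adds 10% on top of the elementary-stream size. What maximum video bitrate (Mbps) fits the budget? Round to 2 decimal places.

Budget: 10 GiB = 85899.3 Mb.
Stream payload after overhead: 85899.3 / 1.10 = 78090.3 Mb.
11 min = 660 s
Total bitrate budget: 78090.3 Mb / 660 s = 118.319 Mbps.
Audio: 192 kbps = 0.192 Mbps.
Video: 118.319 − 0.192 = 118.127 Mbps.

118.13 Mbps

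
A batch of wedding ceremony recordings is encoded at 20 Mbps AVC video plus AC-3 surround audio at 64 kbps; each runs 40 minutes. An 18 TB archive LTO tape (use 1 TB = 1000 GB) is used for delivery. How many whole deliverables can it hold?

2990

40 min = 2400 s
Audio: 64 kbps = 0.064 Mbps.
Total bitrate: 20.064 Mbps.
Per item: 20.064 Mbps × 2400 s = 48,154 Mb = 6,019 MB.
Capacity: 18 TB = 144,000,000 Mb; 2990.43 items → 2990 complete.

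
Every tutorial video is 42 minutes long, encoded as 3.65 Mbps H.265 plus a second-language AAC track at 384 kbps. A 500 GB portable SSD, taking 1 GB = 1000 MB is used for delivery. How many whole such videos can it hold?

393

42 min = 2520 s
Audio: 384 kbps = 0.384 Mbps.
Total bitrate: 4.034 Mbps.
Per item: 4.034 Mbps × 2520 s = 10,166 Mb = 1,271 MB.
Capacity: 500 GB = 4,000,000 Mb; 393.48 items → 393 complete.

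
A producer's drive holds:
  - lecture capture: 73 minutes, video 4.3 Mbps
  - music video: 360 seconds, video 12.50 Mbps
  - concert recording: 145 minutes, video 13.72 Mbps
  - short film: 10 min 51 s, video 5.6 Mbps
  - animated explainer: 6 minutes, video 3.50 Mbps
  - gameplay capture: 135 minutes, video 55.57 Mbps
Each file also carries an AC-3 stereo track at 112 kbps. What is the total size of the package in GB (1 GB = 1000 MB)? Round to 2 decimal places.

75.03 GB

Audio: 112 kbps = 0.112 Mbps.
lecture capture: 4.412 Mbps × 4380 s = 19324.6 Mb
music video: 12.612 Mbps × 360 s = 4540.3 Mb
concert recording: 13.832 Mbps × 8700 s = 120338.4 Mb
short film: 5.712 Mbps × 651 s = 3718.5 Mb
animated explainer: 3.612 Mbps × 360 s = 1300.3 Mb
gameplay capture: 55.682 Mbps × 8100 s = 451024.2 Mb
Total: 600246.3 Mb = 75030.8 MB.
= 75.03 GB.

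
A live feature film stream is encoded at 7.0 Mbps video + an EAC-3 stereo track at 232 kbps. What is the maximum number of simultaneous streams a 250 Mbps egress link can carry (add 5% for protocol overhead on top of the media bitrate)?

Audio: 232 kbps = 0.232 Mbps.
Per-viewer media rate: 7.232 Mbps.
On the wire with 5% overhead: 7.594 Mbps.
250 Mbps = 250.0 Mbps; 250.0 / 7.594 = 32.92 → 32 viewers.

32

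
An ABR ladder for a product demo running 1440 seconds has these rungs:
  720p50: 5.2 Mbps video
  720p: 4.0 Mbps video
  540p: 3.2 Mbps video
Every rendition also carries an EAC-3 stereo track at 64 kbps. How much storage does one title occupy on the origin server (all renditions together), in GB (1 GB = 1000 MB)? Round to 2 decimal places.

Audio: 64 kbps = 0.064 Mbps.
Sum of rendition bitrates: (5.2+0.064) + (4.0+0.064) + (3.2+0.064) = 12.592 Mbps.
× 1440 s = 18,132 Mb = 2,267 MB = 2.267 GB.

2.27 GB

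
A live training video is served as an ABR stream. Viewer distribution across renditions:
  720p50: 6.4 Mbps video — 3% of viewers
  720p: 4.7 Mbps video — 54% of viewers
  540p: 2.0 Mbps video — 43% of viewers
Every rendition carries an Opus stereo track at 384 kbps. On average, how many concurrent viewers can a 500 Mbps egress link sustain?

Audio: 384 kbps = 0.384 Mbps.
Average per-viewer bitrate: 0.03×6.784 + 0.54×5.084 + 0.43×2.384 = 3.974 Mbps.
500 Mbps = 500.0 Mbps; 500.0 / 3.974 = 125.82 → 125.

125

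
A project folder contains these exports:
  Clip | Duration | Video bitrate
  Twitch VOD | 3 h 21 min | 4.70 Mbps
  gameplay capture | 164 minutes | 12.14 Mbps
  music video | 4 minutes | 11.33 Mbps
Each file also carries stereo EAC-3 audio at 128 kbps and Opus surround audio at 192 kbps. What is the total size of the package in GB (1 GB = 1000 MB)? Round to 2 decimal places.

23.24 GB

Audio total: 128 + 192 = 320 kbps = 0.320 Mbps.
Twitch VOD: 5.020 Mbps × 12060 s = 60541.2 Mb
gameplay capture: 12.460 Mbps × 9840 s = 122606.4 Mb
music video: 11.650 Mbps × 240 s = 2796.0 Mb
Total: 185943.6 Mb = 23243.0 MB.
= 23.24 GB.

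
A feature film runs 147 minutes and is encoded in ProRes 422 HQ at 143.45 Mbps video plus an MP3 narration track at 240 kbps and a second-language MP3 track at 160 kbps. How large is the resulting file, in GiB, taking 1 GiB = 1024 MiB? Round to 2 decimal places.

147 min = 8820 s
Audio total: 240 + 160 = 400 kbps = 0.400 Mbps.
Total bitrate: 143.45 + 0.400 = 143.850 Mbps.
Stream data: 143.850 Mbps × 8820 s = 1268757.0 Mb.
1,268,757 Mb = 158,594,625,000 bytes ÷ 1,073,741,824 = 147.7 GiB.

147.70 GiB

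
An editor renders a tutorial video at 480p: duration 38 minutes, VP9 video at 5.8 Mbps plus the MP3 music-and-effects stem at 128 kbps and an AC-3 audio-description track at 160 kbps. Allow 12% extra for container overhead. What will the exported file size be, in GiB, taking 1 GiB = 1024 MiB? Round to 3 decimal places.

38 min = 2280 s
Audio total: 128 + 160 = 288 kbps = 0.288 Mbps.
Total bitrate: 5.8 + 0.288 = 6.088 Mbps.
Stream data: 6.088 Mbps × 2280 s = 13880.6 Mb.
With 12% container overhead: ×1.12.
15,546 Mb = 1,943,289,600 bytes ÷ 1,073,741,824 = 1.810 GiB.

1.810 GiB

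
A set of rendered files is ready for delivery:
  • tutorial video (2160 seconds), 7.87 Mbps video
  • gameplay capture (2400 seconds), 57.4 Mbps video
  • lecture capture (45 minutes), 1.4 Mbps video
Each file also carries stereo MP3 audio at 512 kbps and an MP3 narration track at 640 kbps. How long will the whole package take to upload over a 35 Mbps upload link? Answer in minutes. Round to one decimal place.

Audio total: 512 + 640 = 1152 kbps = 1.152 Mbps.
tutorial video: 9.022 Mbps × 2160 s = 19487.5 Mb
gameplay capture: 58.552 Mbps × 2400 s = 140524.8 Mb
lecture capture: 2.552 Mbps × 2700 s = 6890.4 Mb
Total: 166902.7 Mb = 20862.8 MB.
At 35 Mbps: 166902.7 / 35 = 4769 s ≈ 79.5 minutes.

79.5 minutes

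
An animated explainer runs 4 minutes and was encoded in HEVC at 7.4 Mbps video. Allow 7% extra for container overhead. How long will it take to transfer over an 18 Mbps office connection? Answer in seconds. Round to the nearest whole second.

106 seconds

4 min = 240 s
File: 7.400 Mbps × 240 s = 1776.0 Mb.
With 7% container overhead: ×1.07. → 1900.3 Mb.
At 18 Mbps: 1900.3 / 18 = 105.6 s ≈ 106 seconds.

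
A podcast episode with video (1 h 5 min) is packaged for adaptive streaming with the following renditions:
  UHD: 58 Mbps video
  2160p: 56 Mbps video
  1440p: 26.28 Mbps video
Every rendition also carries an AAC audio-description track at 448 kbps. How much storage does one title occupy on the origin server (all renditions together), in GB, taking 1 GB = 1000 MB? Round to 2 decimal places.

1 h 5 min = 65 min = 3900 s
Audio: 448 kbps = 0.448 Mbps.
Sum of rendition bitrates: (58+0.448) + (56+0.448) + (26.28+0.448) = 141.624 Mbps.
× 3900 s = 552,334 Mb = 69,042 MB = 69.04 GB.

69.04 GB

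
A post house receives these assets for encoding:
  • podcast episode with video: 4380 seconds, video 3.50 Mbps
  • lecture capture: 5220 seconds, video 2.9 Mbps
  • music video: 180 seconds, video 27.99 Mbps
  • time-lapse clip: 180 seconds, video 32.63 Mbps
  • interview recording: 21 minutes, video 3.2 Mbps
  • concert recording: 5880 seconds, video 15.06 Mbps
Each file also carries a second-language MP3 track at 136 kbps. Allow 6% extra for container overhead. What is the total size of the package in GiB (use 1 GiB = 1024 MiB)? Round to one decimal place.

16.8 GiB

Audio: 136 kbps = 0.136 Mbps.
podcast episode with video: 3.636 Mbps × 4380 s × 1.06 = 16881.2 Mb
lecture capture: 3.036 Mbps × 5220 s × 1.06 = 16798.8 Mb
music video: 28.126 Mbps × 180 s × 1.06 = 5366.4 Mb
time-lapse clip: 32.766 Mbps × 180 s × 1.06 = 6251.8 Mb
interview recording: 3.336 Mbps × 1260 s × 1.06 = 4455.6 Mb
concert recording: 15.196 Mbps × 5880 s × 1.06 = 94713.6 Mb
Total: 144467.4 Mb = 18058.4 MB.
= 16.82 GiB.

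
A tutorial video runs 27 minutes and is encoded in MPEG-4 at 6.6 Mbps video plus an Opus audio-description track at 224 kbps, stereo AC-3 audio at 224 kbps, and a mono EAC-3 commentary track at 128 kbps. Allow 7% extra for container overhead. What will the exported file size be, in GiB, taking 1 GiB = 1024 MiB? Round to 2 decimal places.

27 min = 1620 s
Audio total: 224 + 224 + 128 = 576 kbps = 0.576 Mbps.
Total bitrate: 6.6 + 0.576 = 7.176 Mbps.
Stream data: 7.176 Mbps × 1620 s = 11625.1 Mb.
With 7% container overhead: ×1.07.
12,439 Mb = 1,554,859,800 bytes ÷ 1,073,741,824 = 1.448 GiB.

1.45 GiB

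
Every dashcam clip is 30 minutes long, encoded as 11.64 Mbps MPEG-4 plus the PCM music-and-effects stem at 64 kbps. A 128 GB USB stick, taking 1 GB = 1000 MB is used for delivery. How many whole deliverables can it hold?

48

30 min = 1800 s
Audio: 64 kbps = 0.064 Mbps.
Total bitrate: 11.704 Mbps.
Per item: 11.704 Mbps × 1800 s = 21,067 Mb = 2,633 MB.
Capacity: 128 GB = 1,024,000 Mb; 48.61 items → 48 complete.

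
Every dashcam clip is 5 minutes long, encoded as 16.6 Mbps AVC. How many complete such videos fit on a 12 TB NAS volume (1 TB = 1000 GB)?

19277

5 min = 300 s
Per item: 16.600 Mbps × 300 s = 4,980 Mb = 622.5 MB.
Capacity: 12 TB = 96,000,000 Mb; 19277.11 items → 19277 complete.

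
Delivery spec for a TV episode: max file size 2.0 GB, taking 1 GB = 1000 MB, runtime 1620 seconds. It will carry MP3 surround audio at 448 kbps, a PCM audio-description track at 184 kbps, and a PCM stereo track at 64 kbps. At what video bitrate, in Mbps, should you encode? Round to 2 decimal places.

9.18 Mbps

Budget: 2.0 GB = 16000.0 Mb.
Total bitrate budget: 16000.0 Mb / 1620 s = 9.877 Mbps.
Audio total: 448 + 184 + 64 = 696 kbps = 0.696 Mbps.
Video: 9.877 − 0.696 = 9.181 Mbps.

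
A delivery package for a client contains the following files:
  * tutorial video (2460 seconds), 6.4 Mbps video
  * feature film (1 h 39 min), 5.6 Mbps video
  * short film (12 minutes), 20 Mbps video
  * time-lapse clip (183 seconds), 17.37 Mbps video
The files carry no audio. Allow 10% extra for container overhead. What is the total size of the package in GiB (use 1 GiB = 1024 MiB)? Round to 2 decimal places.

8.53 GiB

tutorial video: 6.400 Mbps × 2460 s × 1.10 = 17318.4 Mb
feature film: 5.600 Mbps × 5940 s × 1.10 = 36590.4 Mb
short film: 20.000 Mbps × 720 s × 1.10 = 15840.0 Mb
time-lapse clip: 17.370 Mbps × 183 s × 1.10 = 3496.6 Mb
Total: 73245.4 Mb = 9155.7 MB.
= 8.527 GiB.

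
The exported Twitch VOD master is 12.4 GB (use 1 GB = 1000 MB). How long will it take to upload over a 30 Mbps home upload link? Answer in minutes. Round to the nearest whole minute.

File: 12.4 GB = 99200.0 Mb.
At 30 Mbps: 99200.0 / 30 = 3306.7 s ≈ 55.1 minutes.

55 minutes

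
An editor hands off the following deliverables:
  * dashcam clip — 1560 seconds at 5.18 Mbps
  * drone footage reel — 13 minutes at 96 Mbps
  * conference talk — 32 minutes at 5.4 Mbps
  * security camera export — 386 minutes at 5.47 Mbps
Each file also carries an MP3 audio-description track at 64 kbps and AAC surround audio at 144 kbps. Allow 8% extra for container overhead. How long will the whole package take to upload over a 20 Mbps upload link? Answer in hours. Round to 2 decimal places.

3.39 hours

Audio total: 64 + 144 = 208 kbps = 0.208 Mbps.
dashcam clip: 5.388 Mbps × 1560 s × 1.08 = 9077.7 Mb
drone footage reel: 96.208 Mbps × 780 s × 1.08 = 81045.6 Mb
conference talk: 5.608 Mbps × 1920 s × 1.08 = 11628.7 Mb
security camera export: 5.678 Mbps × 23160 s × 1.08 = 142022.7 Mb
Total: 243774.7 Mb = 30471.8 MB.
At 20 Mbps: 243774.7 / 20 = 12189 s ≈ 3.39 hours.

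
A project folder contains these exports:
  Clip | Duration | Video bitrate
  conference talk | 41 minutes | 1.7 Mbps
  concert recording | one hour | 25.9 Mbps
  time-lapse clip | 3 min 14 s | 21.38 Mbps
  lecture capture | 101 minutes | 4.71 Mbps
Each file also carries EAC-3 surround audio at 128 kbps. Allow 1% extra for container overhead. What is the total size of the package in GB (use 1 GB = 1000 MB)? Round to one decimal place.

Audio: 128 kbps = 0.128 Mbps.
conference talk: 1.828 Mbps × 2460 s × 1.01 = 4541.8 Mb
concert recording: 26.028 Mbps × 3600 s × 1.01 = 94637.8 Mb
time-lapse clip: 21.508 Mbps × 194 s × 1.01 = 4214.3 Mb
lecture capture: 4.838 Mbps × 6060 s × 1.01 = 29611.5 Mb
Total: 133005.4 Mb = 16625.7 MB.
= 16.63 GB.

16.6 GB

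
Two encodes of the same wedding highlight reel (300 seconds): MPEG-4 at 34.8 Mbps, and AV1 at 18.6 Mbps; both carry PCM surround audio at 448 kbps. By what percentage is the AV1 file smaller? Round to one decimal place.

Audio: 448 kbps = 0.448 Mbps.
MPEG-4: 35.248 Mbps × 300 s = 10574.4 Mb = 1.322 GB.
AV1: 19.048 Mbps × 300 s = 5714.4 Mb = 0.714 GB.
Reduction: (1 − 0.714/1.322) × 100 = 45.96%.

46.0%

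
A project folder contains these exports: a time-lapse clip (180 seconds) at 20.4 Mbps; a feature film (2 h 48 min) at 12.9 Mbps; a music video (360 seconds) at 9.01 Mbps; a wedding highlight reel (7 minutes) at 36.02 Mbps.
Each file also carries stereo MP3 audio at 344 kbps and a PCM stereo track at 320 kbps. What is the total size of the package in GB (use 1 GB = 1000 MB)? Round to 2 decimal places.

Audio total: 344 + 320 = 664 kbps = 0.664 Mbps.
time-lapse clip: 21.064 Mbps × 180 s = 3791.5 Mb
feature film: 13.564 Mbps × 10080 s = 136725.1 Mb
music video: 9.674 Mbps × 360 s = 3482.6 Mb
wedding highlight reel: 36.684 Mbps × 420 s = 15407.3 Mb
Total: 159406.6 Mb = 19925.8 MB.
= 19.93 GB.

19.93 GB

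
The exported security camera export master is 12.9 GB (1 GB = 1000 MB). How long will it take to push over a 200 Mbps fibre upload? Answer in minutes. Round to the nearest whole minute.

9 minutes

File: 12.9 GB = 103200.0 Mb.
At 200 Mbps: 103200.0 / 200 = 516.0 s ≈ 8.6 minutes.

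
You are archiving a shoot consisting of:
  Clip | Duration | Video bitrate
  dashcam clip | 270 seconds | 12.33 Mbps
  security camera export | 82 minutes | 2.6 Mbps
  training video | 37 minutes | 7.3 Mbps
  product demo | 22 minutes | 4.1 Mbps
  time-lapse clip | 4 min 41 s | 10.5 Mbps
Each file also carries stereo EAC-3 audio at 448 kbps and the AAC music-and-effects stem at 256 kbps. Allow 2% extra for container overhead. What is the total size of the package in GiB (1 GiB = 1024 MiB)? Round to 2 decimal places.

Audio total: 448 + 256 = 704 kbps = 0.704 Mbps.
dashcam clip: 13.034 Mbps × 270 s × 1.02 = 3589.6 Mb
security camera export: 3.304 Mbps × 4920 s × 1.02 = 16580.8 Mb
training video: 8.004 Mbps × 2220 s × 1.02 = 18124.3 Mb
product demo: 4.804 Mbps × 1320 s × 1.02 = 6468.1 Mb
time-lapse clip: 11.204 Mbps × 281 s × 1.02 = 3211.3 Mb
Total: 47974.0 Mb = 5996.8 MB.
= 5.585 GiB.

5.58 GiB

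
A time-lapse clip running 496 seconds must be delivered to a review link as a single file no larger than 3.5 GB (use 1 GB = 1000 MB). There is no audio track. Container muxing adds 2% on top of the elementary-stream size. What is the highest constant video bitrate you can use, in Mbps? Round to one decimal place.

55.3 Mbps

Budget: 3.5 GB = 28000.0 Mb.
Stream payload after overhead: 28000.0 / 1.02 = 27451.0 Mb.
Total bitrate budget: 27451.0 Mb / 496 s = 55.345 Mbps.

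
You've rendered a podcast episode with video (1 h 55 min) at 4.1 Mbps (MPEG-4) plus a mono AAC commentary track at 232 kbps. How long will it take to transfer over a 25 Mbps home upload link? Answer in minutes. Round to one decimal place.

19.9 minutes

1 h 55 min = 115 min = 6900 s
Audio: 232 kbps = 0.232 Mbps.
Total bitrate: 4.332 Mbps.
File: 4.332 Mbps × 6900 s = 29890.8 Mb.
At 25 Mbps: 29890.8 / 25 = 1195.6 s ≈ 19.9 minutes.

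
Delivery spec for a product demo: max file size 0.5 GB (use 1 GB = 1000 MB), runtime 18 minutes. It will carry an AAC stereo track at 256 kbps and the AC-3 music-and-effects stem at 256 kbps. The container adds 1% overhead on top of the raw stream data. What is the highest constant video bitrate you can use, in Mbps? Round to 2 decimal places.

Budget: 0.5 GB = 4000.0 Mb.
Stream payload after overhead: 4000.0 / 1.01 = 3960.4 Mb.
18 min = 1080 s
Total bitrate budget: 3960.4 Mb / 1080 s = 3.667 Mbps.
Audio total: 256 + 256 = 512 kbps = 0.512 Mbps.
Video: 3.667 − 0.512 = 3.155 Mbps.

3.16 Mbps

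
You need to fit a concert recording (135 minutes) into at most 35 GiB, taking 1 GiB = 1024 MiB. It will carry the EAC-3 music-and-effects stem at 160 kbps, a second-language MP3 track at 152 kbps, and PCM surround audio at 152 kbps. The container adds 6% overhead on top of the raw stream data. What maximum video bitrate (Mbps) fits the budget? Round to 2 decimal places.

Budget: 35 GiB = 300647.7 Mb.
Stream payload after overhead: 300647.7 / 1.06 = 283629.9 Mb.
135 min = 8100 s
Total bitrate budget: 283629.9 Mb / 8100 s = 35.016 Mbps.
Audio total: 160 + 152 + 152 = 464 kbps = 0.464 Mbps.
Video: 35.016 − 0.464 = 34.552 Mbps.

34.55 Mbps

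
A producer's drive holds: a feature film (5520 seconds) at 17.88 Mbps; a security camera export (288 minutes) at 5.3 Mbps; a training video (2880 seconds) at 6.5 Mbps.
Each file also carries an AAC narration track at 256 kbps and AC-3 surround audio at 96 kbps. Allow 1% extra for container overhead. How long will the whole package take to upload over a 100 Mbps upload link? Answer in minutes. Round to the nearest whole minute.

Audio total: 256 + 96 = 352 kbps = 0.352 Mbps.
feature film: 18.232 Mbps × 5520 s × 1.01 = 101647.0 Mb
security camera export: 5.652 Mbps × 17280 s × 1.01 = 98643.2 Mb
training video: 6.852 Mbps × 2880 s × 1.01 = 19931.1 Mb
Total: 220221.4 Mb = 27527.7 MB.
At 100 Mbps: 220221.4 / 100 = 2202 s ≈ 36.7 minutes.

37 minutes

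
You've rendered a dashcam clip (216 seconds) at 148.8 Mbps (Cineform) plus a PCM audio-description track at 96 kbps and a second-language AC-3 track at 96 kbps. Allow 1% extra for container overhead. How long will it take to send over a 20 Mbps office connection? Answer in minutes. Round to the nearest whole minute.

Audio total: 96 + 96 = 192 kbps = 0.192 Mbps.
Total bitrate: 148.992 Mbps.
File: 148.992 Mbps × 216 s = 32182.3 Mb.
With 1% container overhead: ×1.01. → 32504.1 Mb.
At 20 Mbps: 32504.1 / 20 = 1625.2 s ≈ 27.1 minutes.

27 minutes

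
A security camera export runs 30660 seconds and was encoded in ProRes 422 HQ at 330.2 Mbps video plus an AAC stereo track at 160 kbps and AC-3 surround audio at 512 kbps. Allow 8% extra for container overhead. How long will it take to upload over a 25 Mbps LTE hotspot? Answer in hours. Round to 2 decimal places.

121.73 hours

Audio total: 160 + 512 = 672 kbps = 0.672 Mbps.
Total bitrate: 330.872 Mbps.
File: 330.872 Mbps × 30660 s = 10144535.5 Mb.
With 8% container overhead: ×1.08. → 10956098.4 Mb.
At 25 Mbps: 10956098.4 / 25 = 438243.9 s ≈ 122 hours.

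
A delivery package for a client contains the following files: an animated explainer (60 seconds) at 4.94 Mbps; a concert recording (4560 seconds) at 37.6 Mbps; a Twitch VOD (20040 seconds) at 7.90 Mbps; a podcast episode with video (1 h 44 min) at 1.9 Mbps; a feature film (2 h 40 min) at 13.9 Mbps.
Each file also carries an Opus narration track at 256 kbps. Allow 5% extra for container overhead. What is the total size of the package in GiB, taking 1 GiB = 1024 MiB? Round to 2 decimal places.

Audio: 256 kbps = 0.256 Mbps.
animated explainer: 5.196 Mbps × 60 s × 1.05 = 327.3 Mb
concert recording: 37.856 Mbps × 4560 s × 1.05 = 181254.5 Mb
Twitch VOD: 8.156 Mbps × 20040 s × 1.05 = 171618.6 Mb
podcast episode with video: 2.156 Mbps × 6240 s × 1.05 = 14126.1 Mb
feature film: 14.156 Mbps × 9600 s × 1.05 = 142692.5 Mb
Total: 510019.0 Mb = 63752.4 MB.
= 59.37 GiB.

59.37 GiB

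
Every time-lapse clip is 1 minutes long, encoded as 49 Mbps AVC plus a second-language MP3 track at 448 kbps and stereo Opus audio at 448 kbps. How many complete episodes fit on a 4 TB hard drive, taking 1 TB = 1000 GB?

Audio total: 448 + 448 = 896 kbps = 0.896 Mbps.
Total bitrate: 49.896 Mbps.
Per item: 49.896 Mbps × 60 s = 2,994 Mb = 374.2 MB.
Capacity: 4 TB = 32,000,000 Mb; 10688.90 items → 10688 complete.

10688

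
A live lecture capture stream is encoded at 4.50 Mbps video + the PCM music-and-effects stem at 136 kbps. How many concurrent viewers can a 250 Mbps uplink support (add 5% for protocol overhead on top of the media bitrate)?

51

Audio: 136 kbps = 0.136 Mbps.
Per-viewer media rate: 4.636 Mbps.
On the wire with 5% overhead: 4.868 Mbps.
250 Mbps = 250.0 Mbps; 250.0 / 4.868 = 51.36 → 51 viewers.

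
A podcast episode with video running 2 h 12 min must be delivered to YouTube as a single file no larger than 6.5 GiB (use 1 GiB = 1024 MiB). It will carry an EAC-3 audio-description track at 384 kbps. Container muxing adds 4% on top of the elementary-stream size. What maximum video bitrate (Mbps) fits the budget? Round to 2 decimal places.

Budget: 6.5 GiB = 55834.6 Mb.
Stream payload after overhead: 55834.6 / 1.04 = 53687.1 Mb.
2 h 12 min = 132 min = 7920 s
Total bitrate budget: 53687.1 Mb / 7920 s = 6.779 Mbps.
Audio: 384 kbps = 0.384 Mbps.
Video: 6.779 − 0.384 = 6.395 Mbps.

6.39 Mbps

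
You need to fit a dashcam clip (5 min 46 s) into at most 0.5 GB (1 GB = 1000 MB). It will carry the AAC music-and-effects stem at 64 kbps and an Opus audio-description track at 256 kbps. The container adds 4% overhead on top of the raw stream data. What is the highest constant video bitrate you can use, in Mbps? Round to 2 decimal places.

10.80 Mbps

Budget: 0.5 GB = 4000.0 Mb.
Stream payload after overhead: 4000.0 / 1.04 = 3846.2 Mb.
5 min 46 s = 346 s
Total bitrate budget: 3846.2 Mb / 346 s = 11.116 Mbps.
Audio total: 64 + 256 = 320 kbps = 0.320 Mbps.
Video: 11.116 − 0.320 = 10.796 Mbps.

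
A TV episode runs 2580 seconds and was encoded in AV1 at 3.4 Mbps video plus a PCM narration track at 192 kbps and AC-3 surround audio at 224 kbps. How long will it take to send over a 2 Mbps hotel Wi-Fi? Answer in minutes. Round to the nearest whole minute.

82 minutes

Audio total: 192 + 224 = 416 kbps = 0.416 Mbps.
Total bitrate: 3.816 Mbps.
File: 3.816 Mbps × 2580 s = 9845.3 Mb.
At 2 Mbps: 9845.3 / 2 = 4922.6 s ≈ 82 minutes.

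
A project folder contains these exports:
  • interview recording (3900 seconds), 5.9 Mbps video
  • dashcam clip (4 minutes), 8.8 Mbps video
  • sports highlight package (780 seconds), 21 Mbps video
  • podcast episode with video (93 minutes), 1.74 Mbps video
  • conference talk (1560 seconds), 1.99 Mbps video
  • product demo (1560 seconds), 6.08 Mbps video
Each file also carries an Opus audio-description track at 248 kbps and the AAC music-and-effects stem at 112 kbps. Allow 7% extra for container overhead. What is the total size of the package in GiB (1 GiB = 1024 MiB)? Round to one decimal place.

Audio total: 248 + 112 = 360 kbps = 0.360 Mbps.
interview recording: 6.260 Mbps × 3900 s × 1.07 = 26123.0 Mb
dashcam clip: 9.160 Mbps × 240 s × 1.07 = 2352.3 Mb
sports highlight package: 21.360 Mbps × 780 s × 1.07 = 17827.1 Mb
podcast episode with video: 2.100 Mbps × 5580 s × 1.07 = 12538.3 Mb
conference talk: 2.350 Mbps × 1560 s × 1.07 = 3922.6 Mb
product demo: 6.440 Mbps × 1560 s × 1.07 = 10749.6 Mb
Total: 73512.9 Mb = 9189.1 MB.
= 8.558 GiB.

8.6 GiB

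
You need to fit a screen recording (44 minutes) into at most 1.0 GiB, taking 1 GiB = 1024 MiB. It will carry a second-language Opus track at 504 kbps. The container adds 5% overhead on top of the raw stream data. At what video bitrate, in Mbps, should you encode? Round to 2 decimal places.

2.59 Mbps

Budget: 1.0 GiB = 8589.9 Mb.
Stream payload after overhead: 8589.9 / 1.05 = 8180.9 Mb.
44 min = 2640 s
Total bitrate budget: 8180.9 Mb / 2640 s = 3.099 Mbps.
Audio: 504 kbps = 0.504 Mbps.
Video: 3.099 − 0.504 = 2.595 Mbps.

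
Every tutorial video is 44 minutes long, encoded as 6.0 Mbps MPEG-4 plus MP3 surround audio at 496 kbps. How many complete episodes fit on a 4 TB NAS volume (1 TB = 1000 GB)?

44 min = 2640 s
Audio: 496 kbps = 0.496 Mbps.
Total bitrate: 6.496 Mbps.
Per item: 6.496 Mbps × 2640 s = 17,149 Mb = 2,144 MB.
Capacity: 4 TB = 32,000,000 Mb; 1865.95 items → 1865 complete.

1865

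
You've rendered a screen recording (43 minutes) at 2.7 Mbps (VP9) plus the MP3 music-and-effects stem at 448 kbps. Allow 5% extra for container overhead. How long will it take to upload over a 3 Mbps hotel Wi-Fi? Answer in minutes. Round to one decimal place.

43 min = 2580 s
Audio: 448 kbps = 0.448 Mbps.
Total bitrate: 3.148 Mbps.
File: 3.148 Mbps × 2580 s = 8121.8 Mb.
With 5% container overhead: ×1.05. → 8527.9 Mb.
At 3 Mbps: 8527.9 / 3 = 2842.6 s ≈ 47.4 minutes.

47.4 minutes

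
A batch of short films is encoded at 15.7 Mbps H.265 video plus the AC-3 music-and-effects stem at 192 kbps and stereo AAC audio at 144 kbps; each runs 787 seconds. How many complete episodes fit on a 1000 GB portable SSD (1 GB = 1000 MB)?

Audio total: 192 + 144 = 336 kbps = 0.336 Mbps.
Total bitrate: 16.036 Mbps.
Per item: 16.036 Mbps × 787 s = 12,620 Mb = 1,578 MB.
Capacity: 1000 GB = 8,000,000 Mb; 633.90 items → 633 complete.

633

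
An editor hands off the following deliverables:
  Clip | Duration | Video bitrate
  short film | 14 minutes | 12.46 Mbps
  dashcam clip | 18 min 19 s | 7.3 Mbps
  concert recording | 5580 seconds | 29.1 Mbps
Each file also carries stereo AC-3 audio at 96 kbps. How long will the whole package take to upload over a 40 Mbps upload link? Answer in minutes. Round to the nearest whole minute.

76 minutes

Audio: 96 kbps = 0.096 Mbps.
short film: 12.556 Mbps × 840 s = 10547.0 Mb
dashcam clip: 7.396 Mbps × 1099 s = 8128.2 Mb
concert recording: 29.196 Mbps × 5580 s = 162913.7 Mb
Total: 181588.9 Mb = 22698.6 MB.
At 40 Mbps: 181588.9 / 40 = 4540 s ≈ 75.7 minutes.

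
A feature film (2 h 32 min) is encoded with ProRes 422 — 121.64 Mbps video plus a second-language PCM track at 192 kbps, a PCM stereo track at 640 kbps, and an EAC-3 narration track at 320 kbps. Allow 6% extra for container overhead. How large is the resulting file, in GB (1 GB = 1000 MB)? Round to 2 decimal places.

148.38 GB

2 h 32 min = 152 min = 9120 s
Audio total: 192 + 640 + 320 = 1152 kbps = 1.152 Mbps.
Total bitrate: 121.64 + 1.152 = 122.792 Mbps.
Stream data: 122.792 Mbps × 9120 s = 1119863.0 Mb.
With 6% container overhead: ×1.06.
1,187,055 Mb ÷ 8 = 148,382 MB → 148.4 GB.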